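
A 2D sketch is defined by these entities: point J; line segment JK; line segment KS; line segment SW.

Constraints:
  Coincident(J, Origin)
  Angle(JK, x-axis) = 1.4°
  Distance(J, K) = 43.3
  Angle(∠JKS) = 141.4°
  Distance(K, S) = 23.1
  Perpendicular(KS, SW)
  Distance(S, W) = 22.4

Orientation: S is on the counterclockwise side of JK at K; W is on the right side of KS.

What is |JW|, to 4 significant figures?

75.39

∠JKS = 141.4°, so KS runs at 1.4° + (180° − 141.4°) = 40.00° from the x-axis; with |KS| = 23.1, S = K + 23.1·(cos 40.00°, sin 40.00°) = (60.98, 15.91). KS is perpendicular to SW; with |SW| = 22.4 on the right of KS, W = S + 22.4·(0.6428, -0.7660) = (75.38, -1.253). Then |JW| = |W − J| = 75.39.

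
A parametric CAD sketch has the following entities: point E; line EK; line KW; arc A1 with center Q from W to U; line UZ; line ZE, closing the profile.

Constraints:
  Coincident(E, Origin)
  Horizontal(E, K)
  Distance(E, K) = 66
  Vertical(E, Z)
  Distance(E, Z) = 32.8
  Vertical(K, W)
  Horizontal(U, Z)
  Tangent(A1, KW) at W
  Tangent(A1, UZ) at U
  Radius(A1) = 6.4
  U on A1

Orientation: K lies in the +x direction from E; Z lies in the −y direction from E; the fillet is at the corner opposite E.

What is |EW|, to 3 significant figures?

71.1

E is at the origin; EK is horizontal with |EK| = 66.0 and K on the +x side, so K = (66.0, 0.00). E and Z share the same x with |EZ| = 32.8 and Z on the −y side, so Z = (0.00, -32.8). The virtual corner opposite E is at (66.0, -32.8). A1 meets KW tangentially, so QW is at right angles to KW and since A1 is tangent to UZ there, QU ⟂ UZ, with radius 6.4, so the center Q sits 6.4 in from both sides at Q = (59.6, -26.4). That places the tangent points at W = (66.0, -26.4) on KW and U = (59.6, -32.8) on UZ. Then |EW| = |W − E| = 71.1.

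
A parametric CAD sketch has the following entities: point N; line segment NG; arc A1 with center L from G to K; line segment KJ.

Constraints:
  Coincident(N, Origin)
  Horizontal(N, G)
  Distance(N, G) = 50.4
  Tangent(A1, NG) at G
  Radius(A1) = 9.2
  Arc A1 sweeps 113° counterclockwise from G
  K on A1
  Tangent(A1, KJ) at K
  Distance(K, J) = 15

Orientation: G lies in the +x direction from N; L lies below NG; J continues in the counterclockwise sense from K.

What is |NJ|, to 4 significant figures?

54.70

N is at the origin; N and G share the same y with |NG| = 50.4 and G on the +x side, so G = (50.40, 0.000). Since A1 is tangent to NG there, LG ⟂ NG, so L = G + (0, -9.2) = (50.40, -9.200). On A1, G sits at bearing 90° from L; a 113° counterclockwise sweep puts K at bearing 203°, so K = L + 9.2·(cos 203°, sin 203°) = (41.93, -12.79). Tangency of A1 to KJ means the radius LK is perpendicular to KJ, so KJ runs along (−sin 203°, cos 203°); with |KJ| = 15.0, J = (47.79, -26.60). Then |NJ| = |J − N| = 54.70.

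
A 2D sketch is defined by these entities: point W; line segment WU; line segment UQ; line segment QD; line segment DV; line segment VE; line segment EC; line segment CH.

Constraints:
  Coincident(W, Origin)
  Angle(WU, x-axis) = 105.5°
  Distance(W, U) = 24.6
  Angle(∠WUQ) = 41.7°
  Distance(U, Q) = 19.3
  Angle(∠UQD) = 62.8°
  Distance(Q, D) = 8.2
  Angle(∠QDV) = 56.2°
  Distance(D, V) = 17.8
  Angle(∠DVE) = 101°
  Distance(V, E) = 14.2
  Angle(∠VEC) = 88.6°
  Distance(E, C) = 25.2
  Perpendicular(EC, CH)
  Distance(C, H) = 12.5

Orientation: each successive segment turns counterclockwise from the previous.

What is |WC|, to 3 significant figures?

20.7

∠DVE = 101.0° gives VE at -156° from the x-axis; with |VE| = 14.2, E = (-30.0, 15.4). ∠VEC = 88.6° gives EC at -64.8° from the x-axis; with |EC| = 25.2, C = (-19.3, -7.38). Then |WC| = |C − W| = 20.7.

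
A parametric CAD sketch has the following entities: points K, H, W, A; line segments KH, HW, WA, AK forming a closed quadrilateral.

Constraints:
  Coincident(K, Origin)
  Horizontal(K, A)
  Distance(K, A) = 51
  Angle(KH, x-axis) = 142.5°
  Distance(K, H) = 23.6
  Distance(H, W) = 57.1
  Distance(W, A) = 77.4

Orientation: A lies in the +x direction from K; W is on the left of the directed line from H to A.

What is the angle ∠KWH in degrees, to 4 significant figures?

20.95°

K is at the origin; K and A share the same y with |KA| = 51.0 and A in +x, so A = (51.0, 0). KH runs at 142.5° with |KH| = 23.6, so H = (-18.72, 14.37). W is determined by |HW| = 57.1 and |WA| = 77.4 together: it lies at the intersection of circle(H, 57.1) and circle(A, 77.4). With |HA| = 71.19, the foot of the radical line on HA is 16.42 from H and the perpendicular offset is √(57.1² − 16.42²) = 54.69. Taking the left-of-HA solution: W = (8.393, 64.62).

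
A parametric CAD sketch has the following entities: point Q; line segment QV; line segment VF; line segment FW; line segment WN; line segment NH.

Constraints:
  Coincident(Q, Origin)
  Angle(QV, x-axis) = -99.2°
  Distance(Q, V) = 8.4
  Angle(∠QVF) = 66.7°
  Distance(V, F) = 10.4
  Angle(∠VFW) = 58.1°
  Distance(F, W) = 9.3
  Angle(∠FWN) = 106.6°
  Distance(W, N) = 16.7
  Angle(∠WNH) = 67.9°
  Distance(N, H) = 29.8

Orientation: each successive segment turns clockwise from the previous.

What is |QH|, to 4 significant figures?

28.21

Q is at the origin; QV runs at -99.2° with length 8.4, so V = (-1.343, -8.292). ∠QVF = 66.7° gives VF at 147.5° from the x-axis; with |VF| = 10.4, F = (-10.11, -2.704). ∠VFW = 58.1° gives FW at 25.60° from the x-axis; with |FW| = 9.3, W = (-1.727, 1.314). ∠FWN = 106.6° gives WN at -47.80° from the x-axis; with |WN| = 16.7, N = (9.491, -11.06). ∠WNH = 67.9° gives NH at -159.9° from the x-axis; with |NH| = 29.8, H = (-18.49, -21.30). Then |QH| = |H − Q| = 28.21.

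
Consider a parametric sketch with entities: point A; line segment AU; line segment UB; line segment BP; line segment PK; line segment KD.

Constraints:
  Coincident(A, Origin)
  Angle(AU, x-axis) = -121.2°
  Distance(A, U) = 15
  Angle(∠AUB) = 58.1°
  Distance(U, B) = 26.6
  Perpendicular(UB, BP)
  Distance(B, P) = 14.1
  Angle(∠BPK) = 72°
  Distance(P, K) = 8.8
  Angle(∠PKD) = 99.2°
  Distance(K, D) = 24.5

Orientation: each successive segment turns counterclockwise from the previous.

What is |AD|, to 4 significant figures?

29.17

∠BPK = 72.0° gives PK at -161.3° from the x-axis; with |PK| = 8.8, K = (10.32, -1.228). ∠PKD = 99.2° gives KD at -80.50° from the x-axis; with |KD| = 24.5, D = (14.36, -25.39). Then |AD| = |D − A| = 29.17.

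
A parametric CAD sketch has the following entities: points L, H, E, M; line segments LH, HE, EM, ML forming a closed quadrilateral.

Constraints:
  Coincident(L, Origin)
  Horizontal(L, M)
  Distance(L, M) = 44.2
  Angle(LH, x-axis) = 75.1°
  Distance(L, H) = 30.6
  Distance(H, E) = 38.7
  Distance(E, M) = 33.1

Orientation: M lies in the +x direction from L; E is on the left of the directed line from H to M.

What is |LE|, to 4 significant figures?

56.96

Checks: |HE| = 38.70 ✓; |EM| = 33.10 ✓.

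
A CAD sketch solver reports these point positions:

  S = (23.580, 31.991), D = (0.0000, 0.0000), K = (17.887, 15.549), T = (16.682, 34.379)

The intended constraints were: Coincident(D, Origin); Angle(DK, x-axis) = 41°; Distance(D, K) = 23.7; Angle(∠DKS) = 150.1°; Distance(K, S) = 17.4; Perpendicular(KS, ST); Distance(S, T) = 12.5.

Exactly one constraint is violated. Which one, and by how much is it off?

Distance(S, T) = 12.5 — off by 5.20.

D = (0.00, 0.00) ✓; DK at 41.00° ✓; |DK| = 23.70 ✓; ∠DKS = 150.1° ✓; |KS| = 17.40 ✓; ∠(KS, ST) = 90.00° ✓; |ST| = 7.300 ✗.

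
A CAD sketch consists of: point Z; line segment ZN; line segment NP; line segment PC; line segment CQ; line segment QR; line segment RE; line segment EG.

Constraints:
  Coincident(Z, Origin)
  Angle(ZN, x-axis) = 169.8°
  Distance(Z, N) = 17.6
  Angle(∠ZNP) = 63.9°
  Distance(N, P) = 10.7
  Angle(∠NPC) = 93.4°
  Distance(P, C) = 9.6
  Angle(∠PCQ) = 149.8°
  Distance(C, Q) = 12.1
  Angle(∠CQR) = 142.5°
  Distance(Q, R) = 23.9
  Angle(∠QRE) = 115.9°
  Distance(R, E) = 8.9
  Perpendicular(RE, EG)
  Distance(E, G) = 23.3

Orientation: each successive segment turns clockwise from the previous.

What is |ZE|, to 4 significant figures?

31.86

Z is at the origin; ZN runs at 169.8° with length 17.6, so N = (-17.32, 3.117). ∠ZNP = 63.9° gives NP at 53.70° from the x-axis; with |NP| = 10.7, P = (-10.99, 11.74). ∠NPC = 93.4° gives PC at -32.90° from the x-axis; with |PC| = 9.6, C = (-2.927, 6.526). ∠PCQ = 149.8° gives CQ at -63.10° from the x-axis; with |CQ| = 12.1, Q = (2.548, -4.265). ∠CQR = 142.5° gives QR at -100.6° from the x-axis; with |QR| = 23.9, R = (-1.849, -27.76). ∠QRE = 115.9° gives RE at -164.7° from the x-axis; with |RE| = 8.9, E = (-10.43, -30.11). Then |ZE| = |E − Z| = 31.86.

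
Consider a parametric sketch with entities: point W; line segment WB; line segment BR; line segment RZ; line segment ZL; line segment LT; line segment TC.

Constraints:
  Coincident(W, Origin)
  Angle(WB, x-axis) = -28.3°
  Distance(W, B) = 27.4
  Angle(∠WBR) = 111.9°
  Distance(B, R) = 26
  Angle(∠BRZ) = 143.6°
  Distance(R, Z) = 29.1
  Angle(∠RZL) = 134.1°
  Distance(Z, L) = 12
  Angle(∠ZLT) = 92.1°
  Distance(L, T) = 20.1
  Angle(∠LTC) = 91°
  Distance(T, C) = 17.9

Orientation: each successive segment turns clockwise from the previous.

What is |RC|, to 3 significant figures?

15.1

W is at the origin; WB runs at -28.3° with length 27.4, so B = (24.1, -13.0). ∠WBR = 111.9° gives BR at -96.4° from the x-axis; with |BR| = 26.0, R = (21.2, -38.8). ∠BRZ = 143.6° gives RZ at -133° from the x-axis; with |RZ| = 29.1, Z = (1.46, -60.2). ∠RZL = 134.1° gives ZL at -179° from the x-axis; with |ZL| = 12.0, L = (-10.5, -60.5). ∠ZLT = 92.1° gives LT at 93.4° from the x-axis; with |LT| = 20.1, T = (-11.7, -40.4). ∠LTC = 91.0° gives TC at 4.40° from the x-axis; with |TC| = 17.9, C = (6.11, -39.0). Then |RC| = |C − R| = 15.1.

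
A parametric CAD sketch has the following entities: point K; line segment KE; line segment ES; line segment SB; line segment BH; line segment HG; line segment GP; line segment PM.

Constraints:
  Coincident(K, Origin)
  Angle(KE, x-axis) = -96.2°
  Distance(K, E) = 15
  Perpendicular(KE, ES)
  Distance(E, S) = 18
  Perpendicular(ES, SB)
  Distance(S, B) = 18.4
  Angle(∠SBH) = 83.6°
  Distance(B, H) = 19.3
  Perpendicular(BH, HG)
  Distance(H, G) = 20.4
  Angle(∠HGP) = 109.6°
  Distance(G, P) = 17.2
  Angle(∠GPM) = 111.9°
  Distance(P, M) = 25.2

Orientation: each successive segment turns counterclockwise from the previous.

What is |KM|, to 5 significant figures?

32.414

K is at the origin; KE runs at -96.2° with length 15.0, so E = (-1.6200, -14.912). The perpendicularity gives ES at right angles to KE, so ES runs at -6.2000°; with |ES| = 18.0, S = (16.275, -16.856). The perpendicularity gives SB at right angles to ES, so SB runs at 83.800°; with |SB| = 18.4, B = (18.262, 1.4361). ∠SBH = 83.6° gives BH at -179.80° from the x-axis; with |BH| = 19.3, H = (-1.0380, 1.3688). BH is perpendicular to HG, so HG runs at -89.800°; with |HG| = 20.4, G = (-0.96676, -19.031). ∠HGP = 109.6° gives GP at -19.400° from the x-axis; with |GP| = 17.2, P = (15.257, -24.744). ∠GPM = 111.9° gives PM at 48.700° from the x-axis; with |PM| = 25.2, M = (31.889, -5.8124). Then |KM| = |M − K| = 32.414.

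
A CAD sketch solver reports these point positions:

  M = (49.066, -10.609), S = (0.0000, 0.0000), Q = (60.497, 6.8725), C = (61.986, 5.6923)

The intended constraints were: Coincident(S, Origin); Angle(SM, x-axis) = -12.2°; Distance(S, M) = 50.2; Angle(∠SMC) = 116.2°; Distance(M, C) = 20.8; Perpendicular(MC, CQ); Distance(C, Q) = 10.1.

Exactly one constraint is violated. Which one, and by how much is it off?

Distance(C, Q) = 10.1 — off by 8.20.

S = (0.00, 0.00) ✓; SM at -12.20° ✓; |SM| = 50.20 ✓; ∠SMC = 116.2° ✓; |MC| = 20.80 ✓; ∠(MC, CQ) = 90.00° ✓; |CQ| = 1.900 ✗.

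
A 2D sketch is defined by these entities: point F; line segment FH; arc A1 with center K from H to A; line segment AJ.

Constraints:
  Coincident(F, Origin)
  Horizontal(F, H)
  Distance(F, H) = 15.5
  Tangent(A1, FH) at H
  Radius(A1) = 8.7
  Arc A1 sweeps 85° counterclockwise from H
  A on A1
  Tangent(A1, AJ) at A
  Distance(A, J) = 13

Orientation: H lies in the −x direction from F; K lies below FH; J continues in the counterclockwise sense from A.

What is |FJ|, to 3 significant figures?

32.8

On A1, H sits at bearing 90° from K; an 85° counterclockwise sweep puts A at bearing 175°, so A = K + 8.7·(cos 175°, sin 175°) = (-24.2, -7.94). Since A1 is tangent to AJ there, KA ⟂ AJ, so AJ runs along (−sin 175°, cos 175°); with |AJ| = 13.0, J = (-25.3, -20.9). Then |FJ| = |J − F| = 32.8.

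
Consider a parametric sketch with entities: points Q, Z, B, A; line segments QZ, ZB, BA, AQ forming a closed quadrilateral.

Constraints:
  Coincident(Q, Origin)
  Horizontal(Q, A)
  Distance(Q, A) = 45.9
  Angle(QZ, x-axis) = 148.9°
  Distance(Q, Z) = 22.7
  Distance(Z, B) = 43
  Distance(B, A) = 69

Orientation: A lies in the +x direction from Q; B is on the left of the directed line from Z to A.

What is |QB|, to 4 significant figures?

50.60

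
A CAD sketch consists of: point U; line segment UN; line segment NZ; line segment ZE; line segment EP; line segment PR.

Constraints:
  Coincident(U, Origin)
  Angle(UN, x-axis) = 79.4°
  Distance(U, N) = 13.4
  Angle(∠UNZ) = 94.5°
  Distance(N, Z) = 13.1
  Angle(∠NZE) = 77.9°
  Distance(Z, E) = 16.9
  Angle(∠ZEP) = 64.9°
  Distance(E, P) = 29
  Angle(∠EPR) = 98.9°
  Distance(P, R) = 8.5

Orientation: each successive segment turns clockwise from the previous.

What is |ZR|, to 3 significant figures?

24.2

∠ZEP = 64.9° gives EP at 137° from the x-axis; with |EP| = 29.0, P = (-10.9, 15.6). ∠EPR = 98.9° gives PR at 55.6° from the x-axis; with |PR| = 8.5, R = (-6.09, 22.6). Then |ZR| = |R − Z| = 24.2.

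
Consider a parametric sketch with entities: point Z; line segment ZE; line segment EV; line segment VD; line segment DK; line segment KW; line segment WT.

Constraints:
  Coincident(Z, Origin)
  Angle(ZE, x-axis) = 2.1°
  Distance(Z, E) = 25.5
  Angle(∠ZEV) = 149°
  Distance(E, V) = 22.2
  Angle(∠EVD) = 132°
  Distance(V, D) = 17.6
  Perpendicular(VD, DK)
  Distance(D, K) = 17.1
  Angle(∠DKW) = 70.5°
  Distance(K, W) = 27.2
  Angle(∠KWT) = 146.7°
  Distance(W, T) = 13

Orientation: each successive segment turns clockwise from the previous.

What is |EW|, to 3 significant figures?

10.9

Z is at the origin; ZE runs at 2.1° with length 25.5, so E = (25.5, 0.934). ∠ZEV = 149.0° gives EV at -28.9° from the x-axis; with |EV| = 22.2, V = (44.9, -9.79). ∠EVD = 132.0° gives VD at -76.9° from the x-axis; with |VD| = 17.6, D = (48.9, -26.9). The perpendicularity gives DK at right angles to VD, so DK runs at -167°; with |DK| = 17.1, K = (32.3, -30.8). ∠DKW = 70.5° gives KW at 83.6° from the x-axis; with |KW| = 27.2, W = (35.3, -3.78). Then |EW| = |W − E| = 10.9.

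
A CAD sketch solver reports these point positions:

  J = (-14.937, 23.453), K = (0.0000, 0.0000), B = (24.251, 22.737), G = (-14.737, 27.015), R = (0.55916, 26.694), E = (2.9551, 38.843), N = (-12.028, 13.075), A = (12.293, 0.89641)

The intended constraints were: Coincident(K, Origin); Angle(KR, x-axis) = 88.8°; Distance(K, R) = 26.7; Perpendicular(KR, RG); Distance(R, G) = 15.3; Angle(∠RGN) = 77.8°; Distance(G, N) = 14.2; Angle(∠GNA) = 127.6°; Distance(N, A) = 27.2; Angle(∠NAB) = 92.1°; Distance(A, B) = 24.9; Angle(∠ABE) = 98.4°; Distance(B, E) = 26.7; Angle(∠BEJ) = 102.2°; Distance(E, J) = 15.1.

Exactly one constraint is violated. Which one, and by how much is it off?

Distance(E, J) = 15.1 — off by 8.50.

K = (0.00, 0.00) ✓; KR at 88.80° ✓; |KR| = 26.70 ✓; ∠(KR, RG) = 90.00° ✓; |RG| = 15.30 ✓; ∠RGN = 77.80° ✓; |GN| = 14.20 ✓; ∠GNA = 127.6° ✓; |NA| = 27.20 ✓; ∠NAB = 92.10° ✓; |AB| = 24.90 ✓; ∠ABE = 98.40° ✓; |BE| = 26.70 ✓; ∠BEJ = 102.2° ✓; |EJ| = 23.60 ✗.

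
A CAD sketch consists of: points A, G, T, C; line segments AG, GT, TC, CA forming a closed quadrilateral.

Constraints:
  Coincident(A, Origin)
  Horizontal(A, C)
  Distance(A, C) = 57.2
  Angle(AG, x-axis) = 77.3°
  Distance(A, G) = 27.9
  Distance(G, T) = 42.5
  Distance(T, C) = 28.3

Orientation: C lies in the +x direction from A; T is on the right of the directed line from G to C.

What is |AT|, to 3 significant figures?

31.1

Checks: |GT| = 42.50 ✓; |TC| = 28.30 ✓.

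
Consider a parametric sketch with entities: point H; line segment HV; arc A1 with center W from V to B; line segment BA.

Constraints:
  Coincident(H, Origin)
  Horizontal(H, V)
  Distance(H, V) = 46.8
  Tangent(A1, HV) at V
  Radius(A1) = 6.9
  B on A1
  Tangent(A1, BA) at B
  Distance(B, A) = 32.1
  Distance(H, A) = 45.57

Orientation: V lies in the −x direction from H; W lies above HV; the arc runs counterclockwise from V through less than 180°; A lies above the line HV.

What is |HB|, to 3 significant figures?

40.6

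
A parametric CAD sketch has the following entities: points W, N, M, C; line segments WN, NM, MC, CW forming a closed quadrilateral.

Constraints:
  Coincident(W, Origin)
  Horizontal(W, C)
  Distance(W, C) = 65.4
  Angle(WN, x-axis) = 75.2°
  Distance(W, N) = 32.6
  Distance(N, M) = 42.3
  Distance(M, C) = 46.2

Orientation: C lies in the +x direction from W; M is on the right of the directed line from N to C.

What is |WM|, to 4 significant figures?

22.07

W is at the origin; WC is horizontal with |WC| = 65.4 and C in +x, so C = (65.4, 0). WN runs at 75.2° with |WN| = 32.6, so N = (8.328, 31.52). M is determined by |NM| = 42.3 and |MC| = 46.2 together: it lies at the intersection of circle(N, 42.3) and circle(C, 46.2). With |NC| = 65.20, the foot of the radical line on NC is 29.95 from N and the perpendicular offset is √(42.3² − 29.95²) = 29.87. Taking the right-of-NC solution: M = (20.11, -9.108).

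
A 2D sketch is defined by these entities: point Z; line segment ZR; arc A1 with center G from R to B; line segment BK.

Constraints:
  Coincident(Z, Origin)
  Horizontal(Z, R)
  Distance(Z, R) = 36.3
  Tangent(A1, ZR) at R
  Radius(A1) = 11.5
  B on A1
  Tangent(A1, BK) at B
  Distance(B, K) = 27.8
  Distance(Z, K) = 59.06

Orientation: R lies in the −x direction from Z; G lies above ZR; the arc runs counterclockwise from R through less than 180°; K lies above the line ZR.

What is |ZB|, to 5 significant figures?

32.316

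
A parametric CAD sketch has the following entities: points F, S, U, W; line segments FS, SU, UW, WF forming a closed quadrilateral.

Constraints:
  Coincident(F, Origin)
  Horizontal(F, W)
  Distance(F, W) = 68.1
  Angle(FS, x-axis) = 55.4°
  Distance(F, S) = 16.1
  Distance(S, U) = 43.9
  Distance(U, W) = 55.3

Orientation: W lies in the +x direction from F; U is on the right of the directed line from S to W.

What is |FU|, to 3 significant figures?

35.8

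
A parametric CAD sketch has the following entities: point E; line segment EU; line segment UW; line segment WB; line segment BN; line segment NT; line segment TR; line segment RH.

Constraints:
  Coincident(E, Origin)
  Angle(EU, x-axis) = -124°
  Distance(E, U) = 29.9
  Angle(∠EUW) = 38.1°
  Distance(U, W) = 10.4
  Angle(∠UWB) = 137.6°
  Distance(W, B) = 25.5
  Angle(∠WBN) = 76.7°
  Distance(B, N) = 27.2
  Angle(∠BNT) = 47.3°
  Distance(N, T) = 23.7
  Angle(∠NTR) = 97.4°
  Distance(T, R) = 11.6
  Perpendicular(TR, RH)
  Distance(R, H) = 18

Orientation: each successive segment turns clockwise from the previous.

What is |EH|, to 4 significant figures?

9.056

E is at the origin; EU runs at -124.0° with length 29.9, so U = (-16.72, -24.79). ∠EUW = 38.1° gives UW at 94.10° from the x-axis; with |UW| = 10.4, W = (-17.46, -14.41). ∠UWB = 137.6° gives WB at 51.70° from the x-axis; with |WB| = 25.5, B = (-1.659, 5.597). ∠WBN = 76.7° gives BN at -51.60° from the x-axis; with |BN| = 27.2, N = (15.24, -15.72). ∠BNT = 47.3° gives NT at 175.7° from the x-axis; with |NT| = 23.7, T = (-8.397, -13.94). ∠NTR = 97.4° gives TR at 93.10° from the x-axis; with |TR| = 11.6, R = (-9.024, -2.359). TR is perpendicular to RH, so RH runs at 3.100°; with |RH| = 18.0, H = (8.949, -1.386). Then |EH| = |H − E| = 9.056.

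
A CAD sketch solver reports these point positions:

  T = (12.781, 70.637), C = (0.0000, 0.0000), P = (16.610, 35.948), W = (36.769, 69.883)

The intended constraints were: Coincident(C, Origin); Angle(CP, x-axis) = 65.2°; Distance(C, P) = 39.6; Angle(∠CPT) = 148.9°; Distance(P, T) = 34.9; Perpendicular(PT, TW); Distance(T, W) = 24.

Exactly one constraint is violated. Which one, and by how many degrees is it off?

Perpendicular(PT, TW) — off by 8.10°.

C = (0.00, 0.00) ✓; CP at 65.20° ✓; |CP| = 39.60 ✓; ∠CPT = 148.9° ✓; |PT| = 34.90 ✓; ∠(PT, TW) = 98.10° ✗; |TW| = 24.00 ✓.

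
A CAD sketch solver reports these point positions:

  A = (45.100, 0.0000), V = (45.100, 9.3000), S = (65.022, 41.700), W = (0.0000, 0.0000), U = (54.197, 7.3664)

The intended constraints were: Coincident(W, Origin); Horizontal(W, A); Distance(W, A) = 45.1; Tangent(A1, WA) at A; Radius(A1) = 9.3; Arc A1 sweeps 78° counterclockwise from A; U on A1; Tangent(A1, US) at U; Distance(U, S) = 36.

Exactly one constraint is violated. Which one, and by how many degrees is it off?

Tangent(A1, US) at U — off by 5.50°.

W = (0.00, 0.00) ✓; W.y = 0.00, A.y = 0.00 ✓; |WA| = 45.10 ✓; ∠(VA, AW) = 90.00° ✓; |VA| = 9.300 ✓; bearing(V→U) − bearing(V→A) = 78.00° ✓; |VU| = 9.300 ✓; ∠(VU, US) = 95.50° ✗; |US| = 36.00 ✓.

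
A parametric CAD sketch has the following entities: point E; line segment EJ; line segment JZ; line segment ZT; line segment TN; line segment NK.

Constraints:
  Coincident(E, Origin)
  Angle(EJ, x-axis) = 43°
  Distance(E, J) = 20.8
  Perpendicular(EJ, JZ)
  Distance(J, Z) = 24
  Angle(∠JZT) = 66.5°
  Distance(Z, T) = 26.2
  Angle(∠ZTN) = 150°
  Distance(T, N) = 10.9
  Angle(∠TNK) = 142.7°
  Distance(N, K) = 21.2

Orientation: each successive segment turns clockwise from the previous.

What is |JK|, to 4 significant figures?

34.38

E is at the origin; EJ runs at 43.0° with length 20.8, so J = (15.21, 14.19). EJ is perpendicular to JZ, so JZ runs at -47.00°; with |JZ| = 24.0, Z = (31.58, -3.367). ∠JZT = 66.5° gives ZT at -160.5° from the x-axis; with |ZT| = 26.2, T = (6.883, -12.11). ∠ZTN = 150.0° gives TN at 169.5° from the x-axis; with |TN| = 10.9, N = (-3.835, -10.13). ∠TNK = 142.7° gives NK at 132.2° from the x-axis; with |NK| = 21.2, K = (-18.08, 5.579). Then |JK| = |K − J| = 34.38.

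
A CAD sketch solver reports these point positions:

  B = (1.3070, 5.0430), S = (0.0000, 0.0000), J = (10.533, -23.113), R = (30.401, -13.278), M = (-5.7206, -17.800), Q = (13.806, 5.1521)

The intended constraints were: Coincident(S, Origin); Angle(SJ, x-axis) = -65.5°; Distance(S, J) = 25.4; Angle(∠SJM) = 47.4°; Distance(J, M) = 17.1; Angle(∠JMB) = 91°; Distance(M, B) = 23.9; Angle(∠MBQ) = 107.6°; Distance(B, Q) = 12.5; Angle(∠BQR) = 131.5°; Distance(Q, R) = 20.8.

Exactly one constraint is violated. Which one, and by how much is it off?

Distance(Q, R) = 20.8 — off by 4.00.

S = (0.00, 0.00) ✓; SJ at -65.50° ✓; |SJ| = 25.40 ✓; ∠SJM = 47.40° ✓; |JM| = 17.10 ✓; ∠JMB = 91.00° ✓; |MB| = 23.90 ✓; ∠MBQ = 107.6° ✓; |BQ| = 12.50 ✓; ∠BQR = 131.5° ✓; |QR| = 24.80 ✗.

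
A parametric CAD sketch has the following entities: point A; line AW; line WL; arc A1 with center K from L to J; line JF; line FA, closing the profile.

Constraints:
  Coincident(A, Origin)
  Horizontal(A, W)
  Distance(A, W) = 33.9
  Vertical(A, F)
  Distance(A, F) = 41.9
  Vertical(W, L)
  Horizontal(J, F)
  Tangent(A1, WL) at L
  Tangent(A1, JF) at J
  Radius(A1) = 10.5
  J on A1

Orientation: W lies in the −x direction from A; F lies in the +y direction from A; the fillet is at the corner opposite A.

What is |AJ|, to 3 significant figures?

48.0

The virtual corner opposite A is at (-33.9, 41.9). A1 meets WL tangentially, so KL is at right angles to WL and tangency of A1 to JF means the radius KJ is perpendicular to JF, with radius 10.5, so the center K sits 10.5 in from both sides at K = (-23.4, 31.4). That places the tangent points at L = (-33.9, 31.4) on WL and J = (-23.4, 41.9) on JF. Then |AJ| = |J − A| = 48.0.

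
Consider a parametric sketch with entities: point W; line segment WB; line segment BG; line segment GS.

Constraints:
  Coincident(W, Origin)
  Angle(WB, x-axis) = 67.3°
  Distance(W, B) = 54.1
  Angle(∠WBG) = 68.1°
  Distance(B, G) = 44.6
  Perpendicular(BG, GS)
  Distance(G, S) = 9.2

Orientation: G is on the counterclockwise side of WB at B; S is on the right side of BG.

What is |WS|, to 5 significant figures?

64.221

W is at the origin; WB runs at 67.3° with length 54.1, so B = 54.1·(cos 67.3°, sin 67.3°) = (20.878, 49.909). ∠WBG = 68.1°, so BG runs at 67.3° + (180° − 68.1°) = 179.20° from the x-axis; with |BG| = 44.6, G = B + 44.6·(cos 179.20°, sin 179.20°) = (-23.718, 50.532). The perpendicularity gives GS at right angles to BG; with |GS| = 9.2 on the right of BG, S = G + 9.2·(0.013962, 0.99990) = (-23.590, 59.731). Then |WS| = |S − W| = 64.221.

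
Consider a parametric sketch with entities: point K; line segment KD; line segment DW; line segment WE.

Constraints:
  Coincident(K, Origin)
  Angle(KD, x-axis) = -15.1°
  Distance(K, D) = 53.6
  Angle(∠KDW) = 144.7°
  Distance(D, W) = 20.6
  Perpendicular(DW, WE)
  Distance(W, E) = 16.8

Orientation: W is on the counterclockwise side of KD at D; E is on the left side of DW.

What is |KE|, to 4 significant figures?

65.89

∠KDW = 144.7°, so DW runs at -15.1° + (180° − 144.7°) = 20.20° from the x-axis; with |DW| = 20.6, W = D + 20.6·(cos 20.20°, sin 20.20°) = (71.08, -6.850). DW ⟂ WE; with |WE| = 16.8 on the left of DW, E = W + 16.8·(-0.3453, 0.9385) = (65.28, 8.917). Then |KE| = |E − K| = 65.89.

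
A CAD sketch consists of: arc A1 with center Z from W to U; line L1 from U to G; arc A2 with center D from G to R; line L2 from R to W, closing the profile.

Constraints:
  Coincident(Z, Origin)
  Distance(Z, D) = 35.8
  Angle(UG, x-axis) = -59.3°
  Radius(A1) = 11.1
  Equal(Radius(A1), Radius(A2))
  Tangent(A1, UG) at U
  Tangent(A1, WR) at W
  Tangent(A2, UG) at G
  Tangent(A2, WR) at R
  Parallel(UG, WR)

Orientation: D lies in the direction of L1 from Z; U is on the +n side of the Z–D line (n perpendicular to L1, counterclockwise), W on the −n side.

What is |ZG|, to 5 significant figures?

37.481

The slot axis is L1's direction at -59.3°, so u = (cos -59.3°, sin -59.3°) = (0.51054, -0.85985) and n = (−sin -59.3°, cos -59.3°) = (0.85985, 0.51054). Z is at the origin and D lies 35.8 along u from Z, so D = 35.8·u = (18.277, -30.783). Tangency of A1 to both parallel lines with radius 11.1 puts U and W at Z ± 11.1·n: U = (9.5444, 5.6670), W = (-9.5444, -5.6670). Equal radii place G and R the same way about D: G = D + 11.1·n = (27.822, -25.116), R = D − 11.1·n = (8.7331, -36.450). Then |ZG| = |G − Z| = 37.481.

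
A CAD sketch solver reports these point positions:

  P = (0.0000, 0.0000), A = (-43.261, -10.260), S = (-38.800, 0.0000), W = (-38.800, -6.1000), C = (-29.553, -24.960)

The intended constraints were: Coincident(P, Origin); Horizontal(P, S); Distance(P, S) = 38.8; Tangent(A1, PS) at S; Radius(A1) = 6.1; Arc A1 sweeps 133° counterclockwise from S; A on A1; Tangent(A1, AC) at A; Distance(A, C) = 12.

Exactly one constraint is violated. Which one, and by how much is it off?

Distance(A, C) = 12 — off by 8.10.

P = (0.00, 0.00) ✓; P.y = 0.00, S.y = 0.00 ✓; |PS| = 38.80 ✓; ∠(WS, SP) = 90.00° ✓; |WS| = 6.100 ✓; bearing(W→A) − bearing(W→S) = 133.0° ✓; |WA| = 6.100 ✓; ∠(WA, AC) = 90.00° ✓; |AC| = 20.10 ✗.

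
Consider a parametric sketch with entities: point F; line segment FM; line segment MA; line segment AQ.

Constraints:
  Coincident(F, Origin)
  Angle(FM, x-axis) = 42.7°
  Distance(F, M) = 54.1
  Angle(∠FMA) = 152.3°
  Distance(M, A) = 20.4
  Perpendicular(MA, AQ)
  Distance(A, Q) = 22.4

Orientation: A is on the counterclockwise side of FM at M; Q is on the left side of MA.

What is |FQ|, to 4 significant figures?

68.36

∠FMA = 152.3°, so MA runs at 42.7° + (180° − 152.3°) = 70.40° from the x-axis; with |MA| = 20.4, A = M + 20.4·(cos 70.40°, sin 70.40°) = (46.60, 55.91). The perpendicularity gives AQ at right angles to MA; with |AQ| = 22.4 on the left of MA, Q = A + 22.4·(-0.9421, 0.3355) = (25.50, 63.42). Then |FQ| = |Q − F| = 68.36.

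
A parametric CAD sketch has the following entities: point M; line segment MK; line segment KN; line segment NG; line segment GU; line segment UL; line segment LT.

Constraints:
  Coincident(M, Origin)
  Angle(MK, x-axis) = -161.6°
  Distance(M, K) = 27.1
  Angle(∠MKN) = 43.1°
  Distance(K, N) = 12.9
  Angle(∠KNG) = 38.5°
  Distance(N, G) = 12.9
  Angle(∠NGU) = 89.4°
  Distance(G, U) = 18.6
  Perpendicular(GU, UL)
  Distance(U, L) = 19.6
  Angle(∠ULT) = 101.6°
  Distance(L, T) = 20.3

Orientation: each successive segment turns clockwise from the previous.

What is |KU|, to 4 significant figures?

10.89

∠KNG = 38.5° gives NG at -80.00° from the x-axis; with |NG| = 12.9, G = (-17.32, -9.921). ∠NGU = 89.4° gives GU at -170.6° from the x-axis; with |GU| = 18.6, U = (-35.67, -12.96). Then |KU| = |U − K| = 10.89.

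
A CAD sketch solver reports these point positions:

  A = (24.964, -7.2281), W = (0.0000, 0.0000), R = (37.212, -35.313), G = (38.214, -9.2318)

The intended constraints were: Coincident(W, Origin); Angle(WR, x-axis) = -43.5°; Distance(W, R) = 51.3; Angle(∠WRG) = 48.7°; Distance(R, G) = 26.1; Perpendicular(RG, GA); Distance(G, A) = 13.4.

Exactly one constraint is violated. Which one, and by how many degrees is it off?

Perpendicular(RG, GA) — off by 6.40°.

W = (0.00, 0.00) ✓; WR at -43.50° ✓; |WR| = 51.30 ✓; ∠WRG = 48.70° ✓; |RG| = 26.10 ✓; ∠(RG, GA) = 83.60° ✗; |GA| = 13.40 ✓.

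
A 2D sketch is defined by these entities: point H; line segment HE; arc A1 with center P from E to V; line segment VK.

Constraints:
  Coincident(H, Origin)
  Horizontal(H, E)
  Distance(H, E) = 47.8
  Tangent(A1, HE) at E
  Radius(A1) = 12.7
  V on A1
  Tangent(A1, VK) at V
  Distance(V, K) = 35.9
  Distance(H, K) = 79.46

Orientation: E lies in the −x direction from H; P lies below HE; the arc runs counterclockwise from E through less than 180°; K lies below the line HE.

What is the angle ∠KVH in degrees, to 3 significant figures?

106°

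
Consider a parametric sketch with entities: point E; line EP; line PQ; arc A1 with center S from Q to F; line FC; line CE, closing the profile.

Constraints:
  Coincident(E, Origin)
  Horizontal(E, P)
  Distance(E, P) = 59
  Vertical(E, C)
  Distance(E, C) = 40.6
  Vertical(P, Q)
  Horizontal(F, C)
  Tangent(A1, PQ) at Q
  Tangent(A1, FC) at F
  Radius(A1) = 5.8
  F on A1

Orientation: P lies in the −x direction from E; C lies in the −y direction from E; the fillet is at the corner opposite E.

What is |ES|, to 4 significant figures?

63.57

EC is vertical with |EC| = 40.6 and C on the −y side, so C = (0.000, -40.60). The virtual corner opposite E is at (-59.00, -40.60). A1 meets PQ tangentially, so SQ is at right angles to PQ and A1 meets FC tangentially, so SF is at right angles to FC, with radius 5.8, so the center S sits 5.8 in from both sides at S = (-53.20, -34.80). Then |ES| = |S − E| = 63.57.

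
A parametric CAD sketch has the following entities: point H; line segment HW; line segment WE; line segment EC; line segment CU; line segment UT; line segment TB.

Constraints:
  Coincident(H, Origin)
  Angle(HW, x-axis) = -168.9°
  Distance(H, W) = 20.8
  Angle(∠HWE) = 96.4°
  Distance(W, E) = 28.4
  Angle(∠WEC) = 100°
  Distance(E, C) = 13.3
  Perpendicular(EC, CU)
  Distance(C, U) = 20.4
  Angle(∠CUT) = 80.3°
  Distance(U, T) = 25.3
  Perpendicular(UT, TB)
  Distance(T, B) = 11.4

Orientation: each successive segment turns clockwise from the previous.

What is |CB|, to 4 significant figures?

23.53

∠CUT = 80.3° gives UT at -162.2° from the x-axis; with |UT| = 25.3, T = (-31.82, 3.393). UT is perpendicular to TB, so TB runs at 107.8°; with |TB| = 11.4, B = (-35.31, 14.25). Then |CB| = |B − C| = 23.53.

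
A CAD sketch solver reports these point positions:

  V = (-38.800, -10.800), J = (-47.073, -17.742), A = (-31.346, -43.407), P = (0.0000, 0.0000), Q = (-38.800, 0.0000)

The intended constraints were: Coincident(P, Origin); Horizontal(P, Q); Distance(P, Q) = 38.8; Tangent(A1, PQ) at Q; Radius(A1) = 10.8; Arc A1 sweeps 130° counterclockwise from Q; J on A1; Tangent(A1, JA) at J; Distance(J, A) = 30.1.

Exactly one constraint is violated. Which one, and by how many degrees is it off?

Tangent(A1, JA) at J — off by 8.50°.

P = (0.00, 0.00) ✓; P.y = 0.00, Q.y = 0.00 ✓; |PQ| = 38.80 ✓; ∠(VQ, QP) = 90.00° ✓; |VQ| = 10.80 ✓; bearing(V→J) − bearing(V→Q) = 130.0° ✓; |VJ| = 10.80 ✓; ∠(VJ, JA) = 98.50° ✗; |JA| = 30.10 ✓.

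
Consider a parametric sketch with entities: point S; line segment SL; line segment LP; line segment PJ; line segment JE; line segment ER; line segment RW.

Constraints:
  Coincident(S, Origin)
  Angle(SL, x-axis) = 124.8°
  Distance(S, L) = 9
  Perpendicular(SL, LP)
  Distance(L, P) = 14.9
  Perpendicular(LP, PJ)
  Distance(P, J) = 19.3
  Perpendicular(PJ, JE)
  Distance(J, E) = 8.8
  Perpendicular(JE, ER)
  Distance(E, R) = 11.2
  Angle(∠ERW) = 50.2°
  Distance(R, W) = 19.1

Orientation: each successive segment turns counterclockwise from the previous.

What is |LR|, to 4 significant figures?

10.14

S is at the origin; SL runs at 124.8° with length 9.0, so L = (-5.136, 7.390). SL ⟂ LP, so LP runs at -145.2°; with |LP| = 14.9, P = (-17.37, -1.113). LP is perpendicular to PJ, so PJ runs at -55.20°; with |PJ| = 19.3, J = (-6.357, -16.96). PJ ⟂ JE, so JE runs at 34.80°; with |JE| = 8.8, E = (0.8693, -11.94). JE is perpendicular to ER, so ER runs at 124.8°; with |ER| = 11.2, R = (-5.523, -2.742). Then |LR| = |R − L| = 10.14.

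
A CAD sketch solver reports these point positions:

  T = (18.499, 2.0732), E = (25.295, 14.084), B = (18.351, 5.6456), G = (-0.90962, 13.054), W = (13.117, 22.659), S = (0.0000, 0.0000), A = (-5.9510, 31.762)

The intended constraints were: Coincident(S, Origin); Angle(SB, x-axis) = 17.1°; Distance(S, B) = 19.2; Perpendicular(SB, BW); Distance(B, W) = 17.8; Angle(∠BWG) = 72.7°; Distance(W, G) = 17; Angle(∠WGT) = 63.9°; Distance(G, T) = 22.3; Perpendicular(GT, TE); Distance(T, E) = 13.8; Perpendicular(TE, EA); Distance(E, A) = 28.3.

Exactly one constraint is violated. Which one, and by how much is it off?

Distance(E, A) = 28.3 — off by 7.60.

S = (0.00, 0.00) ✓; SB at 17.10° ✓; |SB| = 19.20 ✓; ∠(SB, BW) = 90.00° ✓; |BW| = 17.80 ✓; ∠BWG = 72.70° ✓; |WG| = 17.00 ✓; ∠WGT = 63.90° ✓; |GT| = 22.30 ✓; ∠(GT, TE) = 90.00° ✓; |TE| = 13.80 ✓; ∠(TE, EA) = 90.00° ✓; |EA| = 35.90 ✗.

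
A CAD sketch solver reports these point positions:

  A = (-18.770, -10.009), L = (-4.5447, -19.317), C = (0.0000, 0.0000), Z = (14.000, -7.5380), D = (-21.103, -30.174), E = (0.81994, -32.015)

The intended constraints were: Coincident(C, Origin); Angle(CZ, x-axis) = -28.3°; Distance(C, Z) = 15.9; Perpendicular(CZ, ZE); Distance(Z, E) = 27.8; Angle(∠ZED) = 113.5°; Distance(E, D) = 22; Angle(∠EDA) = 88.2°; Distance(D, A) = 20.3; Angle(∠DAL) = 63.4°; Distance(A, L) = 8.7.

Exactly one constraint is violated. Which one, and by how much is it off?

Distance(A, L) = 8.7 — off by 8.30.

C = (0.00, 0.00) ✓; CZ at -28.30° ✓; |CZ| = 15.90 ✓; ∠(CZ, ZE) = 90.00° ✓; |ZE| = 27.80 ✓; ∠ZED = 113.5° ✓; |ED| = 22.00 ✓; ∠EDA = 88.20° ✓; |DA| = 20.30 ✓; ∠DAL = 63.40° ✓; |AL| = 17.00 ✗.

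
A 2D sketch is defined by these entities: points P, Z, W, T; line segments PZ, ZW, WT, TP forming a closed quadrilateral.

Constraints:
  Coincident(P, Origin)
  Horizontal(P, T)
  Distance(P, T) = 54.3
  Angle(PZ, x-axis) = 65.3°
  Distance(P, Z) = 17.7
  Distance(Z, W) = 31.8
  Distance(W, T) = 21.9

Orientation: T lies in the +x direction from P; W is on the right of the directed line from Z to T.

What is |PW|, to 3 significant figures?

32.8

Checks: |ZW| = 31.80 ✓; |WT| = 21.90 ✓.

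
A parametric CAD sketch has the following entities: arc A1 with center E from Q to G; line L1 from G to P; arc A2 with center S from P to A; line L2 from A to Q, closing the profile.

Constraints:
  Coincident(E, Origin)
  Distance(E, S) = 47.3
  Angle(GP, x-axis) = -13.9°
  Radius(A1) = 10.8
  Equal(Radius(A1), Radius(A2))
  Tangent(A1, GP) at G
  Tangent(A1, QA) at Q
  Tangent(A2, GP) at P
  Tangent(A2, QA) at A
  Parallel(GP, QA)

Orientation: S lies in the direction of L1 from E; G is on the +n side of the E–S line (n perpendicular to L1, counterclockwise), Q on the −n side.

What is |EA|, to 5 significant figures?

48.517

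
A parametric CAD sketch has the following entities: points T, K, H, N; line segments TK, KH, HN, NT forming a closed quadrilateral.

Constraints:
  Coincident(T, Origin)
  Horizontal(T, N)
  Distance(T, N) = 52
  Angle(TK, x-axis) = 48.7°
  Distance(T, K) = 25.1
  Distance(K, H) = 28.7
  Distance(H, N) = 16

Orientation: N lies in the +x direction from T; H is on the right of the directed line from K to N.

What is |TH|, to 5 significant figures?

36.205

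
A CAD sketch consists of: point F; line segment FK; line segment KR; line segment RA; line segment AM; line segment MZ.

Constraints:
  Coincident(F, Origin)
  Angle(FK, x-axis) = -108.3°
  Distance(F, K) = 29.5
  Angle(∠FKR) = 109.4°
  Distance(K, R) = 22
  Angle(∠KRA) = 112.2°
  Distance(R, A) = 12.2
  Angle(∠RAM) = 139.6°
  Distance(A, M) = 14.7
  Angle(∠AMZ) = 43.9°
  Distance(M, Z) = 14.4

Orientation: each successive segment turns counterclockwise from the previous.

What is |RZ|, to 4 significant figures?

13.77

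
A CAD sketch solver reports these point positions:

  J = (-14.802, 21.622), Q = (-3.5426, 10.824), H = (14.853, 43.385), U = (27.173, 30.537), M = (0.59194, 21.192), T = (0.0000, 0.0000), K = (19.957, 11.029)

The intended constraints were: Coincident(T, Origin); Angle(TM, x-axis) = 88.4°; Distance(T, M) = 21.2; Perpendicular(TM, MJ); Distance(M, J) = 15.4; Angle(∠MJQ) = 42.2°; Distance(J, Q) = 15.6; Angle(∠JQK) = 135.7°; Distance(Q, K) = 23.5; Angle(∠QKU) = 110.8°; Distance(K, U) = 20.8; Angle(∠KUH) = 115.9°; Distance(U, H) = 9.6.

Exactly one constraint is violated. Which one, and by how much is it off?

Distance(U, H) = 9.6 — off by 8.20.

T = (0.00, 0.00) ✓; TM at 88.40° ✓; |TM| = 21.20 ✓; ∠(TM, MJ) = 90.00° ✓; |MJ| = 15.40 ✓; ∠MJQ = 42.20° ✓; |JQ| = 15.60 ✓; ∠JQK = 135.7° ✓; |QK| = 23.50 ✓; ∠QKU = 110.8° ✓; |KU| = 20.80 ✓; ∠KUH = 115.9° ✓; |UH| = 17.80 ✗.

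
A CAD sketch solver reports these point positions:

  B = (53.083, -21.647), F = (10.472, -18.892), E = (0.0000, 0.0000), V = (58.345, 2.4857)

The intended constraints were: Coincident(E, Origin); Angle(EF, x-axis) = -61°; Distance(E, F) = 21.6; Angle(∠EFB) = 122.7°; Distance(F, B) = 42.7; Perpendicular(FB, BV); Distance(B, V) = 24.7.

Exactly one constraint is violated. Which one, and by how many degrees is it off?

Perpendicular(FB, BV) — off by 8.60°.

E = (0.00, 0.00) ✓; EF at -61.00° ✓; |EF| = 21.60 ✓; ∠EFB = 122.7° ✓; |FB| = 42.70 ✓; ∠(FB, BV) = 81.40° ✗; |BV| = 24.70 ✓.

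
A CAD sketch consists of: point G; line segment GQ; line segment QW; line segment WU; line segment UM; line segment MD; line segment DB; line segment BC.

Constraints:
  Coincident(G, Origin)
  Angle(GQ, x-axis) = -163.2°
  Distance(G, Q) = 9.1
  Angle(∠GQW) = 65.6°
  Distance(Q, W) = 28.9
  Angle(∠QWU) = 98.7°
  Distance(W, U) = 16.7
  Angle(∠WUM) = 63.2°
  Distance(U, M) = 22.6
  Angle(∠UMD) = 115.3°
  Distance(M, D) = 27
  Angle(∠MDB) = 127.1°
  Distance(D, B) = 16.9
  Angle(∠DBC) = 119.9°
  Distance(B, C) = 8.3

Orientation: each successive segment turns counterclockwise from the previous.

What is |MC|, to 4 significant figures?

39.98

G is at the origin; GQ runs at -163.2° with length 9.1, so Q = (-8.712, -2.630). ∠GQW = 65.6° gives QW at -48.80° from the x-axis; with |QW| = 28.9, W = (10.32, -24.37). ∠QWU = 98.7° gives WU at 32.50° from the x-axis; with |WU| = 16.7, U = (24.41, -15.40). ∠WUM = 63.2° gives UM at 149.3° from the x-axis; with |UM| = 22.6, M = (4.976, -3.864). ∠UMD = 115.3° gives MD at -146.0° from the x-axis; with |MD| = 27.0, D = (-17.41, -18.96). ∠MDB = 127.1° gives DB at -93.10° from the x-axis; with |DB| = 16.9, B = (-18.32, -35.84). ∠DBC = 119.9° gives BC at -33.00° from the x-axis; with |BC| = 8.3, C = (-11.36, -40.36). Then |MC| = |C − M| = 39.98.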